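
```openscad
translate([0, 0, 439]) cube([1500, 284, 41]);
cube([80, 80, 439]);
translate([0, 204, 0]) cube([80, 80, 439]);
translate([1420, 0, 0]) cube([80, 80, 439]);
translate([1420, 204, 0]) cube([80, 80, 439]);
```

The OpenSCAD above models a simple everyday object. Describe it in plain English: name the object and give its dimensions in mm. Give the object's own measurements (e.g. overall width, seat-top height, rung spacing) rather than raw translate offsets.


A long wooden bench with a 1500 mm (x) × 284 mm (y) seat, 41 mm thick, its top surface 480 mm above the floor. Four 80 mm square legs at the seat corners, flush with the edges, run from z = 0 to the seat underside.


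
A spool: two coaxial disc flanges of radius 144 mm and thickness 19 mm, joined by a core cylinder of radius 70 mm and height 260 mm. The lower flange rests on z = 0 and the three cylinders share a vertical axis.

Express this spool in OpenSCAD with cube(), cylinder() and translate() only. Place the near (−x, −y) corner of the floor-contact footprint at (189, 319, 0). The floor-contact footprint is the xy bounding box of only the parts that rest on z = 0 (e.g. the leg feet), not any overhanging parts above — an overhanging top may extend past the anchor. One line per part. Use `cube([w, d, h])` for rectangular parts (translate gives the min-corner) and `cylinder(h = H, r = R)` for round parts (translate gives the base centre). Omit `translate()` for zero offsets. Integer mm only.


translate([333, 463, 0]) cylinder(h = 19, r = 144);
translate([333, 463, 19]) cylinder(h = 260, r = 70);
translate([333, 463, 279]) cylinder(h = 19, r = 144);


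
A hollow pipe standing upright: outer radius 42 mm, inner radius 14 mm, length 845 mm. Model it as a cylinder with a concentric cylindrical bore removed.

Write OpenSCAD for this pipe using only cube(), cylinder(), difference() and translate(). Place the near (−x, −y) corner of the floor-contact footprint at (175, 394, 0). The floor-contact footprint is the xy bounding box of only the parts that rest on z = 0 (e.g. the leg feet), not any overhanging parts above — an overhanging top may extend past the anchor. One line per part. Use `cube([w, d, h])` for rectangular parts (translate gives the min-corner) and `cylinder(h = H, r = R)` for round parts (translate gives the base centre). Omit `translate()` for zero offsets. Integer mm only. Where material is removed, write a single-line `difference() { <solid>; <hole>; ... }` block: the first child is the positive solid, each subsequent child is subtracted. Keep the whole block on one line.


difference() { translate([217, 436, 0]) cylinder(h = 845, r = 42); translate([217, 436, 0]) cylinder(h = 845, r = 14); }


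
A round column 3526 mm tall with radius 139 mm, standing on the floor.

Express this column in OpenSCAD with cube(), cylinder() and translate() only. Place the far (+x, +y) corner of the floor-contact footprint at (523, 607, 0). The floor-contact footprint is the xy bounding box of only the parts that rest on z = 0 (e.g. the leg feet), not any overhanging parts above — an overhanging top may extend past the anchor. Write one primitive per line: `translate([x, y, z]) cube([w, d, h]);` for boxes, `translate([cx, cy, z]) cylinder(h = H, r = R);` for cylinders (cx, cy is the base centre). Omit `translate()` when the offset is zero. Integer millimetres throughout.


translate([384, 468, 0]) cylinder(h = 3526, r = 139);


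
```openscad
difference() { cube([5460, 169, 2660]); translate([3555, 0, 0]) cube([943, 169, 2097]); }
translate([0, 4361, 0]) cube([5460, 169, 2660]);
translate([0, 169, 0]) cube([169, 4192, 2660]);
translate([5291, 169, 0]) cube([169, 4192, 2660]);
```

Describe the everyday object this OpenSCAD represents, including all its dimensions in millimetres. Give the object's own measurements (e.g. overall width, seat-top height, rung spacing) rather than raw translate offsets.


A single room: four walls, each 2660 mm tall and 169 mm thick, enclosing an outside footprint 5460×4530 mm (x × y), no floor or roof. The front and back walls (−y and +y sides) run the full x-width; the side walls fit between their inner faces. A door opening 943 mm wide and 2097 mm tall is cut through the front wall from the floor up, its −x edge 3555 mm from the wall's −x end.


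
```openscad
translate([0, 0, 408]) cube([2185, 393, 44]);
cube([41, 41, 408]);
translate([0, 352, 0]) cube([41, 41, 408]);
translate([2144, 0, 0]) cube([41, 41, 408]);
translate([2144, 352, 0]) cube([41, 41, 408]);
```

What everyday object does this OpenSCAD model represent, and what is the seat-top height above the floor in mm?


A bench. The seat-top height is 452 mm.

A long slab on four corner posts — a bench. The slab sits at z = 408 with thickness 44, so the top is 408 + 44 = 452 mm.


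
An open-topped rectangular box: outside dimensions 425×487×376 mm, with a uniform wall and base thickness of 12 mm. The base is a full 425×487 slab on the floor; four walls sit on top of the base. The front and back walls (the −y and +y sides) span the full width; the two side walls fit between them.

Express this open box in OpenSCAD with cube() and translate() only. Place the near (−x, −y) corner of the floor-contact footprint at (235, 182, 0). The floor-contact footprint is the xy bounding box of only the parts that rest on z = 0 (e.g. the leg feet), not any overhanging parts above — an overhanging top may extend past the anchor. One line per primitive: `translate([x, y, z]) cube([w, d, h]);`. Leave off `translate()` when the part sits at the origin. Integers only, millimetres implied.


translate([235, 182, 0]) cube([425, 487, 12]);
translate([235, 182, 12]) cube([425, 12, 364]);
translate([235, 657, 12]) cube([425, 12, 364]);
translate([235, 194, 12]) cube([12, 463, 364]);
translate([648, 194, 12]) cube([12, 463, 364]);


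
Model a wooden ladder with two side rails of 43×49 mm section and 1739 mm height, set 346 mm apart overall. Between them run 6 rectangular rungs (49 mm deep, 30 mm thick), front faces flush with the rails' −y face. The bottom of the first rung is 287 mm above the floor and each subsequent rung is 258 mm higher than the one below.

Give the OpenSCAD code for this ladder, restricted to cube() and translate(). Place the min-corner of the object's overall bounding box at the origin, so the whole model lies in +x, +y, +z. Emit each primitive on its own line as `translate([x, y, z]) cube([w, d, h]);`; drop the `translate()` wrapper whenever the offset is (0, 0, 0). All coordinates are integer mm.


cube([43, 49, 1739]);
translate([303, 0, 0]) cube([43, 49, 1739]);
translate([43, 0, 287]) cube([260, 49, 30]);
translate([43, 0, 545]) cube([260, 49, 30]);
translate([43, 0, 803]) cube([260, 49, 30]);
translate([43, 0, 1061]) cube([260, 49, 30]);
translate([43, 0, 1319]) cube([260, 49, 30]);
translate([43, 0, 1577]) cube([260, 49, 30]);


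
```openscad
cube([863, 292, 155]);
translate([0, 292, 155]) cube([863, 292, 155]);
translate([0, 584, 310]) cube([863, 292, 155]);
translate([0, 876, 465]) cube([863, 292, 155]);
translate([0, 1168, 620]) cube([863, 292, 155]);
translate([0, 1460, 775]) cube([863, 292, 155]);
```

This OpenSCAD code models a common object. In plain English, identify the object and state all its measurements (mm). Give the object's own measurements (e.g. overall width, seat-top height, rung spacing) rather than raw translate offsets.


A straight staircase of 6 solid steps. Each step is 863 mm wide (x), 292 mm deep (y, the going) and 155 mm tall (the rise). The first step rests on the floor; each subsequent step sits one going further in +y and one rise higher in +z, directly behind and above the previous step with no overlap.


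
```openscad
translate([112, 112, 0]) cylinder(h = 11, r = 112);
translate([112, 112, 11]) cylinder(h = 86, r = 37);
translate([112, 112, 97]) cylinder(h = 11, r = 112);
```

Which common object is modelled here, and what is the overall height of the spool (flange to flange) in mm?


A spool. The overall height is 108 mm.

Three coaxial cylinders, large–small–large — a spool. Two 11 mm flanges and a 86 mm core give 11 + 86 + 11 = 108 mm.


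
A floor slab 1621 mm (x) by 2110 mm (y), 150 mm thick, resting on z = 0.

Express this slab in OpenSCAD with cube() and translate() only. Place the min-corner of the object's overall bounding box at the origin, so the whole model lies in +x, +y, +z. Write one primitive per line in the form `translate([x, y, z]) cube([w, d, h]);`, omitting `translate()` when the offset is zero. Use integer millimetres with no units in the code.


cube([1621, 2110, 150]);


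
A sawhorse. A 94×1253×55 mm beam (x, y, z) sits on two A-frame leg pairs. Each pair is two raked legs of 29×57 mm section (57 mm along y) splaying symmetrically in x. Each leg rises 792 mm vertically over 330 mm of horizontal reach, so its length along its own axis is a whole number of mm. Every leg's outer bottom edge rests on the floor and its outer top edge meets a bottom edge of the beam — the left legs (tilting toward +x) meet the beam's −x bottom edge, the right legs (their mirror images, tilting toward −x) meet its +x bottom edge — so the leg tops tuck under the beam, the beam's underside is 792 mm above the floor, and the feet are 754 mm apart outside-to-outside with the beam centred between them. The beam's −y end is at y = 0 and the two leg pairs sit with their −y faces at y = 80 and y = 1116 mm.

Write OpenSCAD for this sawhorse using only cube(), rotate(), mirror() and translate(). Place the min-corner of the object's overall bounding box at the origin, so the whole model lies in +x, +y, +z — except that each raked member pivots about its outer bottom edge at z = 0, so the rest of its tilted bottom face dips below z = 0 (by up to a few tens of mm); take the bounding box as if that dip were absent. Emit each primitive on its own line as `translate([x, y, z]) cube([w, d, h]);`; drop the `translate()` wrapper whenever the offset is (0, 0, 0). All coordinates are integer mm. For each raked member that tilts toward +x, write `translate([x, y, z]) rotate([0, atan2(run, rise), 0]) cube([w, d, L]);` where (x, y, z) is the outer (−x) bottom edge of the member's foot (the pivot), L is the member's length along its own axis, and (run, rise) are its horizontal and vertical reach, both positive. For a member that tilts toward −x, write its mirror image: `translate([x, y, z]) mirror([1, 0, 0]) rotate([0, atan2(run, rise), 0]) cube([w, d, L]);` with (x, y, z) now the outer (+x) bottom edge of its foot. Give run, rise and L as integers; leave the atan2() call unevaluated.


translate([330, 0, 792]) cube([94, 1253, 55]);
translate([0, 80, 0]) rotate([0, atan2(330, 792), 0]) cube([29, 57, 858]);
translate([754, 80, 0]) mirror([1, 0, 0]) rotate([0, atan2(330, 792), 0]) cube([29, 57, 858]);
translate([0, 1116, 0]) rotate([0, atan2(330, 792), 0]) cube([29, 57, 858]);
translate([754, 1116, 0]) mirror([1, 0, 0]) rotate([0, atan2(330, 792), 0]) cube([29, 57, 858]);


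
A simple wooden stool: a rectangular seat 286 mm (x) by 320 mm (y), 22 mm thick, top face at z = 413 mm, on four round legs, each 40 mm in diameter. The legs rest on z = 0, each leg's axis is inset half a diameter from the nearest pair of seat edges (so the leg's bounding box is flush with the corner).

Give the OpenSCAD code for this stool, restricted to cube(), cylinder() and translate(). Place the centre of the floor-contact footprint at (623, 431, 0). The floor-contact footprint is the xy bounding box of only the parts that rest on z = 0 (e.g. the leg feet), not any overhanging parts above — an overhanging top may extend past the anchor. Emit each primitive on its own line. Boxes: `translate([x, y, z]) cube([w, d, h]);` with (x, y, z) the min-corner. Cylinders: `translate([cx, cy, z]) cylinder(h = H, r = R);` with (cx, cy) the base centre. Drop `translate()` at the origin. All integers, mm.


// leg_h = 413 - 22 = 391
translate([480, 271, 391]) cube([286, 320, 22]);
translate([500, 291, 0]) cylinder(h = 391, r = 20);
translate([746, 291, 0]) cylinder(h = 391, r = 20);
translate([500, 571, 0]) cylinder(h = 391, r = 20);
translate([746, 571, 0]) cylinder(h = 391, r = 20);


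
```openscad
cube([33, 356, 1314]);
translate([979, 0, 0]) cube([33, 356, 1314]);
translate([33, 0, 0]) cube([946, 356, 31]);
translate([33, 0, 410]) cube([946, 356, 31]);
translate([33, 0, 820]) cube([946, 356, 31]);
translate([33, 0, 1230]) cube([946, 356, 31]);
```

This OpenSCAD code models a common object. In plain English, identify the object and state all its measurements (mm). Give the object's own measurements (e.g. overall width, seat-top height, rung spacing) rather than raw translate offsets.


An open bookshelf. Two side panels, each 33 mm thick, 356 mm deep and 1314 mm tall, stand 1012 mm apart (outside-to-outside). Between them sit 4 shelves, each 31 mm thick and 356 mm deep, spanning the full gap between the sides. The bottom shelf rests on the floor (its underside at z = 0) and the clear gap between one shelf's top and the next shelf's underside is 379 mm.


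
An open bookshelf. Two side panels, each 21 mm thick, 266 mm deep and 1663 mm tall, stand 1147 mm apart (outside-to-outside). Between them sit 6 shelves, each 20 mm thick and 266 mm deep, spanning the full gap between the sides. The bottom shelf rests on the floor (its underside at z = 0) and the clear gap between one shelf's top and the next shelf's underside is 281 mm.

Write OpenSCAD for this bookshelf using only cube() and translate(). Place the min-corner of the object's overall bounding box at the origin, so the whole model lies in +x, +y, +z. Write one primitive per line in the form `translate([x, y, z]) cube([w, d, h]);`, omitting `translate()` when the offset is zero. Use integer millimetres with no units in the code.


cube([21, 266, 1663]);
translate([1126, 0, 0]) cube([21, 266, 1663]);
translate([21, 0, 0]) cube([1105, 266, 20]);
translate([21, 0, 301]) cube([1105, 266, 20]);
translate([21, 0, 602]) cube([1105, 266, 20]);
translate([21, 0, 903]) cube([1105, 266, 20]);
translate([21, 0, 1204]) cube([1105, 266, 20]);
translate([21, 0, 1505]) cube([1105, 266, 20]);


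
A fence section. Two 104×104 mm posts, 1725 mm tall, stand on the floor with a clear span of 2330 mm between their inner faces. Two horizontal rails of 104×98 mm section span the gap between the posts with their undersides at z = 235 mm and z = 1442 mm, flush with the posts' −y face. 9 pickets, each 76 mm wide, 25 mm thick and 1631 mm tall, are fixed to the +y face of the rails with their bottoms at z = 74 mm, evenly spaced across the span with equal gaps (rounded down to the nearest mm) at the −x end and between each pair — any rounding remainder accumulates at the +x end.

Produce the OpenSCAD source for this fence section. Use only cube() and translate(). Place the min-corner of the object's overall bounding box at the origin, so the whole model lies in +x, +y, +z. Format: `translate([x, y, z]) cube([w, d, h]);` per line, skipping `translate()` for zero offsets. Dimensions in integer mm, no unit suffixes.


cube([104, 104, 1725]);
translate([2434, 0, 0]) cube([104, 104, 1725]);
translate([104, 0, 235]) cube([2330, 104, 98]);
translate([104, 0, 1442]) cube([2330, 104, 98]);
translate([268, 104, 74]) cube([76, 25, 1631]);
translate([508, 104, 74]) cube([76, 25, 1631]);
translate([748, 104, 74]) cube([76, 25, 1631]);
translate([988, 104, 74]) cube([76, 25, 1631]);
translate([1228, 104, 74]) cube([76, 25, 1631]);
translate([1468, 104, 74]) cube([76, 25, 1631]);
translate([1708, 104, 74]) cube([76, 25, 1631]);
translate([1948, 104, 74]) cube([76, 25, 1631]);
translate([2188, 104, 74]) cube([76, 25, 1631]);


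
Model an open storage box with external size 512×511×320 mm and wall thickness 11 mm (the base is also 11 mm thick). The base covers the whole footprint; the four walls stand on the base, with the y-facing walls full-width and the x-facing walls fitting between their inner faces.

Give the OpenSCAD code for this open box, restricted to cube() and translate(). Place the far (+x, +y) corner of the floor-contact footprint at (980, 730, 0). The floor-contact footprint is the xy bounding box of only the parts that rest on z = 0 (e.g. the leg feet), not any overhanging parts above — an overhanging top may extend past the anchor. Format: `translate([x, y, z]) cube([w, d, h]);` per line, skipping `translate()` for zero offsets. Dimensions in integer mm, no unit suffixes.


translate([468, 219, 0]) cube([512, 511, 11]);
translate([468, 219, 11]) cube([512, 11, 309]);
translate([468, 719, 11]) cube([512, 11, 309]);
translate([468, 230, 11]) cube([11, 489, 309]);
translate([969, 230, 11]) cube([11, 489, 309]);


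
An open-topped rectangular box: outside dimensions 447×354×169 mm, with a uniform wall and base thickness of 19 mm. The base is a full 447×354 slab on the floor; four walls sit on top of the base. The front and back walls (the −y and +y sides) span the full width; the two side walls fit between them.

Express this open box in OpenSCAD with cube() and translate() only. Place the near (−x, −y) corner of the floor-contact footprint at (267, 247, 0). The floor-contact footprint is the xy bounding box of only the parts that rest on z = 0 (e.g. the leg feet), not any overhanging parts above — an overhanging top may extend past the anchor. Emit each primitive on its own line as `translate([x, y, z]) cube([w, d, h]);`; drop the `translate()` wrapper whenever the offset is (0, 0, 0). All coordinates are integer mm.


translate([267, 247, 0]) cube([447, 354, 19]);
translate([267, 247, 19]) cube([447, 19, 150]);
translate([267, 582, 19]) cube([447, 19, 150]);
translate([267, 266, 19]) cube([19, 316, 150]);
translate([695, 266, 19]) cube([19, 316, 150]);


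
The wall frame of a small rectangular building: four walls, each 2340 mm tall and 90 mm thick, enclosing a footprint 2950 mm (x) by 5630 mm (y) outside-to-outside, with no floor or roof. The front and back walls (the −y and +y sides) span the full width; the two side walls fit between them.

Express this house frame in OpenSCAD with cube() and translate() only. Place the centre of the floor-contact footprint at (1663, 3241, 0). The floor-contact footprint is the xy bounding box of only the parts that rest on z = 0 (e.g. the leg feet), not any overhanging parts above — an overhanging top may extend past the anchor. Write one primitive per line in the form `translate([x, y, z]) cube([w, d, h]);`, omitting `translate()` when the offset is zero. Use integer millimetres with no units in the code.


translate([188, 426, 0]) cube([2950, 90, 2340]);
translate([188, 5966, 0]) cube([2950, 90, 2340]);
translate([188, 516, 0]) cube([90, 5450, 2340]);
translate([3048, 516, 0]) cube([90, 5450, 2340]);


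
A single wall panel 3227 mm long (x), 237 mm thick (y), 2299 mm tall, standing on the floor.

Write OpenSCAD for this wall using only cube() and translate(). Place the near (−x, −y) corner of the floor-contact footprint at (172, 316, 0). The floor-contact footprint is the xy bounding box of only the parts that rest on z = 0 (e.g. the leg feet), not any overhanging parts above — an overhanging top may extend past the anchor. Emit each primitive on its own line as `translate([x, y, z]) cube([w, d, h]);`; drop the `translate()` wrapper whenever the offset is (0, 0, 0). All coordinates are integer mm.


translate([172, 316, 0]) cube([3227, 237, 2299]);


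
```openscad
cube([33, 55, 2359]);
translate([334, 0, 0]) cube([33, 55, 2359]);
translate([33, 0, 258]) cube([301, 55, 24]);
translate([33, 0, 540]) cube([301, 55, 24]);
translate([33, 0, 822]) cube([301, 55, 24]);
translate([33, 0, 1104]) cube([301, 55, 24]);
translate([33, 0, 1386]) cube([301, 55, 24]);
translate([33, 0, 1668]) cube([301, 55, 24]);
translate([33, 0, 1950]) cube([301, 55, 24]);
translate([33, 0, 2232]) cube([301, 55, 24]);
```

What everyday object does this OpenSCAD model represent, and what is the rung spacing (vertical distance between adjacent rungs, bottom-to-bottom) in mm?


A ladder. The rung spacing is 282 mm.

Two tall 33×55 posts with 8 short bars between them — a ladder. Adjacent rungs sit at z = 258 and z = 540, so the spacing is 540 − 258 = 282 mm.


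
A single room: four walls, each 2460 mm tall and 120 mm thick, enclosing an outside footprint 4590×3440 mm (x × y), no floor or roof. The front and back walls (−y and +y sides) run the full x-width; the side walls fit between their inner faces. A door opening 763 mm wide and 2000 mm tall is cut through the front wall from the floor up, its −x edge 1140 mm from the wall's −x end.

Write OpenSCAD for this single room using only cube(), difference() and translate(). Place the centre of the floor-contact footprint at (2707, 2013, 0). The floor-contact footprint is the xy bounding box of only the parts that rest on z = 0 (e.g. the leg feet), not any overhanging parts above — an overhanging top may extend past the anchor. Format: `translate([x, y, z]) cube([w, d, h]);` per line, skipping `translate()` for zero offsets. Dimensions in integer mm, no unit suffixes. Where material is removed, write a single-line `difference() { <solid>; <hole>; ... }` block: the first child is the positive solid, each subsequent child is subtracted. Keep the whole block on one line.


difference() { translate([412, 293, 0]) cube([4590, 120, 2460]); translate([1552, 293, 0]) cube([763, 120, 2000]); }
translate([412, 3613, 0]) cube([4590, 120, 2460]);
translate([412, 413, 0]) cube([120, 3200, 2460]);
translate([4882, 413, 0]) cube([120, 3200, 2460]);


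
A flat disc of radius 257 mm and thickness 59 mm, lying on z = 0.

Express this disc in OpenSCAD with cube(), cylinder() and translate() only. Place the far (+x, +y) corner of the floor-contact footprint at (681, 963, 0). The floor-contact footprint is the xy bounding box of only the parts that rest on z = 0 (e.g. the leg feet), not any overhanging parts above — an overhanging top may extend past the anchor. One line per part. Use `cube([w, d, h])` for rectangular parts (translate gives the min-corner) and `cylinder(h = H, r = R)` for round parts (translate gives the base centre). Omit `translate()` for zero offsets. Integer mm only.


translate([424, 706, 0]) cylinder(h = 59, r = 257);


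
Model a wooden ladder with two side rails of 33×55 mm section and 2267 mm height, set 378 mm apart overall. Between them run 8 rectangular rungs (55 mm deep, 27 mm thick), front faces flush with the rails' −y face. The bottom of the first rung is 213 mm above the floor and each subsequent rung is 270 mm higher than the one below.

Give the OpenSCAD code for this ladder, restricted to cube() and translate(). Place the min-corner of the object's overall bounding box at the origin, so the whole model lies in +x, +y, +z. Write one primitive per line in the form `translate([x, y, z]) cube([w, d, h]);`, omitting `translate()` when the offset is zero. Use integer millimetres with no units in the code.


// rung span = 378 - 2*33 = 312
// rung[k] z = 213 + k*270
cube([33, 55, 2267]);
translate([345, 0, 0]) cube([33, 55, 2267]);
translate([33, 0, 213]) cube([312, 55, 27]);
translate([33, 0, 483]) cube([312, 55, 27]);
translate([33, 0, 753]) cube([312, 55, 27]);
translate([33, 0, 1023]) cube([312, 55, 27]);
translate([33, 0, 1293]) cube([312, 55, 27]);
translate([33, 0, 1563]) cube([312, 55, 27]);
translate([33, 0, 1833]) cube([312, 55, 27]);
translate([33, 0, 2103]) cube([312, 55, 27]);


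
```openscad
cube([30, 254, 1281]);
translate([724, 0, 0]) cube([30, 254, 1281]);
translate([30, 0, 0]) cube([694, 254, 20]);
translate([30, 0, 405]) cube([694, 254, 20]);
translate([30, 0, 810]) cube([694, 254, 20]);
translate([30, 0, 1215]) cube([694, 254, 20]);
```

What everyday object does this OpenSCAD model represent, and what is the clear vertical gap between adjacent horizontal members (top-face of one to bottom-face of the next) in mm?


A bookshelf. The clear shelf gap is 385 mm.

Two tall side panels with 4 horizontal boards between them — a bookshelf. The first two shelf undersides are at z = 0 and z = 405; with shelf thickness 20, the clear gap is 405 − 0 − 20 = 385 mm.


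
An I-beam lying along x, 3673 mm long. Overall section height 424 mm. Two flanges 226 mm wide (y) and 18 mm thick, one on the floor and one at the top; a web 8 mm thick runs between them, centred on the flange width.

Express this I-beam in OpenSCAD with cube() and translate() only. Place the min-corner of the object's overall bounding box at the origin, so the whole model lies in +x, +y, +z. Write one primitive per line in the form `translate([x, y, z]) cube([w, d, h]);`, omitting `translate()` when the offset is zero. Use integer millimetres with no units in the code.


cube([3673, 226, 18]);
translate([0, 109, 18]) cube([3673, 8, 388]);
translate([0, 0, 406]) cube([3673, 226, 18]);


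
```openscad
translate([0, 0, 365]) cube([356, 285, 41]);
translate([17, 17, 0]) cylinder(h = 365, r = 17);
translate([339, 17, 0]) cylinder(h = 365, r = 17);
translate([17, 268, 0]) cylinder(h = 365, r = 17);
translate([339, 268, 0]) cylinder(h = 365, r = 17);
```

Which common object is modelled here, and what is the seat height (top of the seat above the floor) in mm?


A stool. The seat height is 406 mm.

A 356×285×41 slab at z = 365 on four corner cylinders — a stool. The seat top is 365 + 41 = 406 mm.


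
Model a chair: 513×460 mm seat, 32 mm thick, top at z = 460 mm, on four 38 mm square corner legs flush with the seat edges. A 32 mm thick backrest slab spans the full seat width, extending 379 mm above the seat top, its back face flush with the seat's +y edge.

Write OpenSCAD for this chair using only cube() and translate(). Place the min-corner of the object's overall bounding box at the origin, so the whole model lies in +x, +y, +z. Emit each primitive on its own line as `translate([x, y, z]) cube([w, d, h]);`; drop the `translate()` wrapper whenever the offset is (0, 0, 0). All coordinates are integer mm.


// leg_h = 460 - 32 = 428
translate([0, 0, 428]) cube([513, 460, 32]);
cube([38, 38, 428]);
translate([475, 0, 0]) cube([38, 38, 428]);
translate([0, 422, 0]) cube([38, 38, 428]);
translate([475, 422, 0]) cube([38, 38, 428]);
translate([0, 428, 460]) cube([513, 32, 379]);


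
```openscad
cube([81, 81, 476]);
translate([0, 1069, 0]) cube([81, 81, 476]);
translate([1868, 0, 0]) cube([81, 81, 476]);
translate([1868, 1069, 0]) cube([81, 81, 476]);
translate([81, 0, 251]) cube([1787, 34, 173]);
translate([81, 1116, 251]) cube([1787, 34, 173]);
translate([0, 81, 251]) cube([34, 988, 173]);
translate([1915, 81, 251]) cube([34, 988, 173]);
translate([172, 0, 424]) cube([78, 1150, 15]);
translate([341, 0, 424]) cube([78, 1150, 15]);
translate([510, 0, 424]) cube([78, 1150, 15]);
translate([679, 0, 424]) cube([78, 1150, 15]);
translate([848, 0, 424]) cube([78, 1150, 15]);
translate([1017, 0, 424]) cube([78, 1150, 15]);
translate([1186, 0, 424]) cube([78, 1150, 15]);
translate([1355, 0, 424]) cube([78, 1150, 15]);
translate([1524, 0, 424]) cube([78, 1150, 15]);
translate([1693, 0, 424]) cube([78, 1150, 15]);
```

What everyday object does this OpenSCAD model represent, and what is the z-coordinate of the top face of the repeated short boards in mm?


A bed frame. The slat-top height is 439 mm.

Four posts, four rails, and a row of slats — a bed frame. Slats sit on the rails at z = 251 + 173 = 424; with slat thickness 15, the top is 439 mm.


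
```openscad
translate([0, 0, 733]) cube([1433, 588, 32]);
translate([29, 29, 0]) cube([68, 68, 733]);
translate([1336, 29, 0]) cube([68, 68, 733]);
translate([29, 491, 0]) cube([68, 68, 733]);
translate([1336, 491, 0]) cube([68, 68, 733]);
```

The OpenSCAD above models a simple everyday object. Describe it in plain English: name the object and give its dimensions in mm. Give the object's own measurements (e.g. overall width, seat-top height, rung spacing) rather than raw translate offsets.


A table: top 1433 mm (x) × 588 mm (y), 32 mm thick, upper face at z = 765 mm, on four 68×68 mm square legs, each inset 29 mm from the nearest pair of top edges from z = 0 to the bottom of the top.


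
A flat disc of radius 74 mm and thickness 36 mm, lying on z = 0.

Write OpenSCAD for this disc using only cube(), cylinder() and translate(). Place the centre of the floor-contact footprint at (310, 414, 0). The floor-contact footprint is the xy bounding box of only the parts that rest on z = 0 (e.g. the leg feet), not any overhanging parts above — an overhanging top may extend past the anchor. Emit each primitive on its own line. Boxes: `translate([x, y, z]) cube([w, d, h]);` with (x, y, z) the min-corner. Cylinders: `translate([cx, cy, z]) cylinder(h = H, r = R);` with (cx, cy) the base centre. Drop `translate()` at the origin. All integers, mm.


translate([310, 414, 0]) cylinder(h = 36, r = 74);


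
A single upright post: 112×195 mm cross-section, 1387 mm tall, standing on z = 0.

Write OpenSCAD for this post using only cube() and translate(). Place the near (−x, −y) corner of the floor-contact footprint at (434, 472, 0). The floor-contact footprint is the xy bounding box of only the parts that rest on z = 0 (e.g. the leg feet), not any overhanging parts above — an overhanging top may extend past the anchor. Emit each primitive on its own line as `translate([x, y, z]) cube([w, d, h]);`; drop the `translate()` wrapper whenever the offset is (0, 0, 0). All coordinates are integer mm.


translate([434, 472, 0]) cube([112, 195, 1387]);


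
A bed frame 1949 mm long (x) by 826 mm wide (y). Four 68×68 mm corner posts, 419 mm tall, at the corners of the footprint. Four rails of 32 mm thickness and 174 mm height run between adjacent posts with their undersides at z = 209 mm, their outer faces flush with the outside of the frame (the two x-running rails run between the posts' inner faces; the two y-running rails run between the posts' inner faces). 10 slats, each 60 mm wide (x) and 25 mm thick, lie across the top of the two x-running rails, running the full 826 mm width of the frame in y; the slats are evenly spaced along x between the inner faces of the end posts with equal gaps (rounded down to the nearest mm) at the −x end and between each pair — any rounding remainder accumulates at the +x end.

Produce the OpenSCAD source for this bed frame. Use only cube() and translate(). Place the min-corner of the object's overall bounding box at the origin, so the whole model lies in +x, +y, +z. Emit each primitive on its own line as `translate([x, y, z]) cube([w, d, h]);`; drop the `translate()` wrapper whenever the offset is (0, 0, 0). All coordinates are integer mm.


cube([68, 68, 419]);
translate([0, 758, 0]) cube([68, 68, 419]);
translate([1881, 0, 0]) cube([68, 68, 419]);
translate([1881, 758, 0]) cube([68, 68, 419]);
translate([68, 0, 209]) cube([1813, 32, 174]);
translate([68, 794, 209]) cube([1813, 32, 174]);
translate([0, 68, 209]) cube([32, 690, 174]);
translate([1917, 68, 209]) cube([32, 690, 174]);
translate([178, 0, 383]) cube([60, 826, 25]);
translate([348, 0, 383]) cube([60, 826, 25]);
translate([518, 0, 383]) cube([60, 826, 25]);
translate([688, 0, 383]) cube([60, 826, 25]);
translate([858, 0, 383]) cube([60, 826, 25]);
translate([1028, 0, 383]) cube([60, 826, 25]);
translate([1198, 0, 383]) cube([60, 826, 25]);
translate([1368, 0, 383]) cube([60, 826, 25]);
translate([1538, 0, 383]) cube([60, 826, 25]);
translate([1708, 0, 383]) cube([60, 826, 25]);


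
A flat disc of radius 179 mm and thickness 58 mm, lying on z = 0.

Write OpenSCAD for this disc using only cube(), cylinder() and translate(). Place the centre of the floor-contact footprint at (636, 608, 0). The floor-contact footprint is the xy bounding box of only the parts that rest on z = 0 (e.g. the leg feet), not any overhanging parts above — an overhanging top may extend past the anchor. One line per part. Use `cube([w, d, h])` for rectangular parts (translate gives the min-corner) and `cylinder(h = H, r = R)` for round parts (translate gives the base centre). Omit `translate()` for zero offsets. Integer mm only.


translate([636, 608, 0]) cylinder(h = 58, r = 179);


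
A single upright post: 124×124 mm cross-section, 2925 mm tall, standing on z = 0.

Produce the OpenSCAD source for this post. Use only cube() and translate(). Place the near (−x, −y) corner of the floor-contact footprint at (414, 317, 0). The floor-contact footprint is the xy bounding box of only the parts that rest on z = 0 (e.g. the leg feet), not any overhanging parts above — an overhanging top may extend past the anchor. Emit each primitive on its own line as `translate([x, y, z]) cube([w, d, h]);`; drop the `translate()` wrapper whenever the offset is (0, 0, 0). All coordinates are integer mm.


translate([414, 317, 0]) cube([124, 124, 2925]);


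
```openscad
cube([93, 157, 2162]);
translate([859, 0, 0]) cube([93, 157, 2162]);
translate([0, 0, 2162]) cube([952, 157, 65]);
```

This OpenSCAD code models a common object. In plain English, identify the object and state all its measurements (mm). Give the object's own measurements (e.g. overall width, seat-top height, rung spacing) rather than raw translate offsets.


A door frame. The clear opening is 766 mm wide and 2162 mm high. Two 93 mm wide jambs, 157 mm deep, stand either side of the opening from the floor to the top of the opening. A 65 mm thick head sits across the top of both jambs, spanning the full outside width of the frame.


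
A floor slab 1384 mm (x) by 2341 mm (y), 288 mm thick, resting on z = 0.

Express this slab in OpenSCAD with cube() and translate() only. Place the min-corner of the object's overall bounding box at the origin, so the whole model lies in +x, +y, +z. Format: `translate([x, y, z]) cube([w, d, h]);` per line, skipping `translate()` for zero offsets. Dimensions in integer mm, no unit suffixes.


cube([1384, 2341, 288]);


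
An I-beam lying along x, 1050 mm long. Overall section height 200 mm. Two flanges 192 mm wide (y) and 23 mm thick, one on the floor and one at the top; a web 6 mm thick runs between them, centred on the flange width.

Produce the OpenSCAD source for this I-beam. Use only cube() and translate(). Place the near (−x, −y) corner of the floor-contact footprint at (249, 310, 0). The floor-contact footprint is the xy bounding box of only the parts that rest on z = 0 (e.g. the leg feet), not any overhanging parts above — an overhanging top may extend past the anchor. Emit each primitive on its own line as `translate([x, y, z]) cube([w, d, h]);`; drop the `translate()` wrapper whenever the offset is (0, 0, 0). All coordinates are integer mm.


translate([249, 310, 0]) cube([1050, 192, 23]);
translate([249, 403, 23]) cube([1050, 6, 154]);
translate([249, 310, 177]) cube([1050, 192, 23]);


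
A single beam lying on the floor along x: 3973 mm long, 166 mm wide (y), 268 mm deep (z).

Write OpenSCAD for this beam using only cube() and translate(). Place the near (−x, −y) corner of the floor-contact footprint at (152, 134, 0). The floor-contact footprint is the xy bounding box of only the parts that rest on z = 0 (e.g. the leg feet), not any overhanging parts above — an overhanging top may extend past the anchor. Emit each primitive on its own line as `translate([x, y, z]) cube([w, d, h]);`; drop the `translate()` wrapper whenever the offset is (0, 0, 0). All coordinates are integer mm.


translate([152, 134, 0]) cube([3973, 166, 268]);


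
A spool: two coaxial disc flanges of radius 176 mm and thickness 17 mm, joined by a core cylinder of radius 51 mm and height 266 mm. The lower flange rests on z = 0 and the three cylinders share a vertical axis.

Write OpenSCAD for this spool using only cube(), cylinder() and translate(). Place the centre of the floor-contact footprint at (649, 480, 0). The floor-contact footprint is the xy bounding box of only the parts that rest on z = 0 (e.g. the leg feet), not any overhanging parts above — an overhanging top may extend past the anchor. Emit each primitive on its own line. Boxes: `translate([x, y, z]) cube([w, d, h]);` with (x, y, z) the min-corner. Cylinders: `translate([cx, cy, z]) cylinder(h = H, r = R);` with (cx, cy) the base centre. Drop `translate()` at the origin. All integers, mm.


translate([649, 480, 0]) cylinder(h = 17, r = 176);
translate([649, 480, 17]) cylinder(h = 266, r = 51);
translate([649, 480, 283]) cylinder(h = 17, r = 176);


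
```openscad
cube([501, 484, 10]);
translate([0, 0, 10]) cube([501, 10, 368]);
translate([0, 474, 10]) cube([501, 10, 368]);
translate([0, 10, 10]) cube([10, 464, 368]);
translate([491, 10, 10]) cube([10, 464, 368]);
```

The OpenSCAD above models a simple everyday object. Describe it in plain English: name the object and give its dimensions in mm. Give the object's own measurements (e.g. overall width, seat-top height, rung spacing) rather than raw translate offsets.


An open-topped rectangular box: outside dimensions 501×484×378 mm, with a uniform wall and base thickness of 10 mm. The base is a full 501×484 slab on the floor; four walls sit on top of the base. The front and back walls (the −y and +y sides) span the full width; the two side walls fit between them.


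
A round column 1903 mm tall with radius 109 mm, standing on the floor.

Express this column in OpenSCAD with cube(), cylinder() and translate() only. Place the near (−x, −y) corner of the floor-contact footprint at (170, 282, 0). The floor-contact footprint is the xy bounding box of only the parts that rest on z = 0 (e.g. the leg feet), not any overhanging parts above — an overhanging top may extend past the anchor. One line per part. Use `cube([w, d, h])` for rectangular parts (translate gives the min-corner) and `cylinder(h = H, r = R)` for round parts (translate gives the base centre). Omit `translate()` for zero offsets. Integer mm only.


translate([279, 391, 0]) cylinder(h = 1903, r = 109);


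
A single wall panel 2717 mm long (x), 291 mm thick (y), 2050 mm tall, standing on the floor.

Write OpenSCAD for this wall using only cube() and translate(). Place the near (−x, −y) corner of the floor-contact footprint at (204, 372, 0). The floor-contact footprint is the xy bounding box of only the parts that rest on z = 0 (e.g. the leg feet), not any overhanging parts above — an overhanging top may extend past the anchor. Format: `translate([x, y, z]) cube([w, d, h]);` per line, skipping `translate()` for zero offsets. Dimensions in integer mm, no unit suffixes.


translate([204, 372, 0]) cube([2717, 291, 2050]);


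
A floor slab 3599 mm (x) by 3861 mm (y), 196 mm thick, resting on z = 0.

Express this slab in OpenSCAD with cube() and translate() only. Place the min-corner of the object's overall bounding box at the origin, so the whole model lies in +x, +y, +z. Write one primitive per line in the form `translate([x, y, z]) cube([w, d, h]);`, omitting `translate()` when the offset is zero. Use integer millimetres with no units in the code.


cube([3599, 3861, 196]);


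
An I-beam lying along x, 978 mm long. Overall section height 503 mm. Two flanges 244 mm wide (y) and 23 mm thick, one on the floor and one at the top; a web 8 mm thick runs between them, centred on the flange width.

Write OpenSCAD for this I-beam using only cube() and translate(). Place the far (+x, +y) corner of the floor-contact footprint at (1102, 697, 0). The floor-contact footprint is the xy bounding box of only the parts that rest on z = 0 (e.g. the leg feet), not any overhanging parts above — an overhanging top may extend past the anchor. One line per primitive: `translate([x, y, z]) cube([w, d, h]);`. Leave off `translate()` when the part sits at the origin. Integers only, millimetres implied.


translate([124, 453, 0]) cube([978, 244, 23]);
translate([124, 571, 23]) cube([978, 8, 457]);
translate([124, 453, 480]) cube([978, 244, 23]);


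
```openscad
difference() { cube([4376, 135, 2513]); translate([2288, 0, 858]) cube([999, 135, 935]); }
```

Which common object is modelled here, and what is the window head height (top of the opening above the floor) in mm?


A wall with a window opening. The window head height is 1793 mm.

A wall with a rectangular opening subtracted — a window. Sill at z = 858, opening 935 mm tall, so the head is at 858 + 935 = 1793 mm.
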